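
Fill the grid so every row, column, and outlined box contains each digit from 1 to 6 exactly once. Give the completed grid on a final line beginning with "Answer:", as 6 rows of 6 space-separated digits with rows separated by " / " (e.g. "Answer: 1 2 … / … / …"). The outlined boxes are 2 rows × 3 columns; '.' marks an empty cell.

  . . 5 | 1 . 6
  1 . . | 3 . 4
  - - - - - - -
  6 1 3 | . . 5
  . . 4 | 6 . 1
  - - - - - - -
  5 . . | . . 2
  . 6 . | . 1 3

Step 1. [r1c5∈{2}] r1c5 is down to just 2, so r1c5=2.
Step 2. [r5c4∈{4}] r5c4's peers cover all but 4, so r5c4=4.
Step 3. [r6c1∈{2,4}] 4 has one home in row 6: r6c1, so r6c1=4.
Step 4. [r2c2∈{2}] r2c2's peers cover all but 2 ⇒ r2c2=2.
Step 5. [r1c2∈{3,4}] across row 1, 4 lands solely at r1c2 ⇒ r1c2=4.
Step 6. [r6c3∈{2}] only 2 remains possible at r6c3 ⇒ r6c3=2.
Step 7. [r5c5∈{6}] r5c5's peers cover all but 6 ⇒ r5c5=6.
Step 8. [r6c4∈{5}] nothing but 5 survives at r6c4. So r6c4=5.
Step 9. [r3c4∈{2}] r3c4 has the single candidate 2 ⇒ r3c4=2.
Step 10. [r2c3∈{6}] only 6 remains possible at r2c3, so r2c3=6.
Step 11. [r4c5∈{3}] only 3 remains possible at r4c5. So r4c5=3.
Step 12. [r1c1∈{3}] r1c1 is down to just 3, so r1c1=3.
Step 13. [r2c5∈{5}] r2c5's peers cover all but 5 ⇒ r2c5=5.
Step 14. [r3c5∈{4}] r3c5 is down to just 4. So r3c5=4.
Step 15. [r5c2∈{3}] only 3 remains possible at r5c2. So r5c2=3.
Step 16. [r4c1∈{2}] nothing but 2 survives at r4c1, so r4c1=2.
Step 17. [r5c3∈{1}] r5c3 is down to just 1. So r5c3=1.
Step 18. [r4c2∈{5}] r4c2's peers cover all but 5, so r4c2=5.

Answer: 3 4 5 1 2 6 / 1 2 6 3 5 4 / 6 1 3 2 4 5 / 2 5 4 6 3 1 / 5 3 1 4 6 2 / 4 6 2 5 1 3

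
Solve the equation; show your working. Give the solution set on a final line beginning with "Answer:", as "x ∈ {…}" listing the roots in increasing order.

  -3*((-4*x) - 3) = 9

Step 1. [-3*((-4*x) - 3) = 9] -3 out front; divide by -3 ⇒ div: (-4*x) - 3 = -3.
Step 2. [(-4*x) - 3 = -3] the outer -3 inverts by adding 3, so sub: -4*x = 0.
Step 3. [-4*x = 0] -4 out front; divide by -4. So div: x = 0.

Answer: x ∈ {0}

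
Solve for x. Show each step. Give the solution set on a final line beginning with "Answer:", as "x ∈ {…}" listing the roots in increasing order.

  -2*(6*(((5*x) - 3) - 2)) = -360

Step 1. [-2*(6*(((5*x) - 3) - 2)) = -360] -2 out front; divide by -2, so div: 6*(((5*x) - 3) - 2) = 180.
Step 2. [6*(((5*x) - 3) - 2) = 180] leading coefficient 6: divide by 6 ⇒ div: ((5*x) - 3) - 2 = 30.
Step 3. [((5*x) - 3) - 2 = 30] 2 comes off first (add 2), so sub: (5*x) - 3 = 32.
Step 4. [(5*x) - 3 = 32] 3 comes off first (add 3). So sub: 5*x = 35.
Step 5. [5*x = 35] divide by the outer 5. So div: x = 7.

Answer: x ∈ {7}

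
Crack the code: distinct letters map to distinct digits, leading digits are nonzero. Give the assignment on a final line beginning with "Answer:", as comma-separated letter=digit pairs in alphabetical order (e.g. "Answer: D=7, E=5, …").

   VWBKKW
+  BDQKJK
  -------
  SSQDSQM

Step 1. [col 1: W + K ≡ M (mod 10)] no forcing yet in column 1 (carry-in 0); M=8 is free and consistent — try it, so M=8.
Step 2. [col 1: W + K ≡ M (mod 10)] W=3 is one option consistent with column 1 (W + K ≡ M (mod 10), carry-in 0) — take it, so W=3.
Step 3. [col 1: W + K ≡ M (mod 10)] column 1: given W=3, M=8, carry-in 0, and digits 3,8 already taken and all letters distinct, W+K≡M (mod 10) forces K=5. So K=5.
Step 4. [col 2: K + J ≡ Q (mod 10)] column 2 (K + J ≡ Q (mod 10), carry-in 0) doesn't pin J yet; pick J=7 and continue ⇒ J=7.
Step 5. [col 2: K + J ≡ Q (mod 10)] from column 2 (K=5, J=7, carry-in 0, digits 3,5,7,8 already taken and all letters distinct): Q must equal 2 ⇒ Q=2.
Step 6. [col 3: K + K ≡ S (mod 10)] column 3 reads K+K+carry(1)=S with K=5; with digits 2,3,5,7,8 already taken and all letters distinct, the only value for S is 1. So S=1.
Step 7. [col 4: B + Q ≡ D (mod 10)] column 4 reads B+Q+carry(1)=D with Q=2; with digits 1,2,3,5,7,8 already taken and all letters distinct, the only value for B is 6. So B=6.
Step 8. [col 4: B + Q ≡ D (mod 10)] column 4: given B=6, Q=2, carry-in 1, and digits 1,2,3,5,6,7,8 already taken and all letters distinct, B+Q≡D (mod 10) forces D=9. So D=9.
Step 9. [col 6: V + B ≡ S (mod 10)] in column 6 we have V+B≡S with carry-in 1; given B=6, S=1 and digits 1,2,3,5,6,7,8,9 already taken and all letters distinct, that pins V to 4, so V=4.

Answer: B=6, D=9, J=7, K=5, M=8, Q=2, S=1, V=4, W=3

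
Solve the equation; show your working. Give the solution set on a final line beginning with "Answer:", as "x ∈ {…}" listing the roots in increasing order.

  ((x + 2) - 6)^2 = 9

Step 1. [((x + 2) - 6)^2 = 9] 9 ≥ 0, LHS is (·)² — take ±√. So sqrt: (x + 2) - 6 = 3 or -3.
Step 2. [(x + 2) - 6 = 3 or -3] 6 comes off first (add 6). So sub: x + 2 = 9 or 3.
Step 3. [x + 2 = 9 or 3] subtract 2: x sits inside (… + 2) ⇒ sub: x = 7 or 1.

Answer: x ∈ {1, 7}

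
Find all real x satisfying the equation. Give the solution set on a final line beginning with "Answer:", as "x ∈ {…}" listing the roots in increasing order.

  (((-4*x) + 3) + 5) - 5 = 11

Step 1. [(((-4*x) + 3) + 5) - 5 = 11] the outer -5 inverts by adding 5, so sub: ((-4*x) + 3) + 5 = 16.
Step 2. [((-4*x) + 3) + 5 = 16] peel the +5: subtract 5 from each side. So sub: (-4*x) + 3 = 11.
Step 3. [(-4*x) + 3 = 11] 3 comes off first (subtract 3) ⇒ sub: -4*x = 8.
Step 4. [-4*x = 8] -4 out front; divide by -4. So div: x = -2.

Answer: x ∈ {-2}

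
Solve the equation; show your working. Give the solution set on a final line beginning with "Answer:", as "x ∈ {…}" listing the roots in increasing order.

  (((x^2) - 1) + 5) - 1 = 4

Step 1. [(((x^2) - 1) + 5) - 1 = 4] the outer -1 inverts by adding 1. So sub: ((x^2) - 1) + 5 = 5.
Step 2. [((x^2) - 1) + 5 = 5] 5 comes off first (subtract 5). So sub: (x^2) - 1 = 0.
Step 3. [(x^2) - 1 = 0] 1 comes off first (add 1). So sub: x^2 = 1.
Step 4. [x^2 = 1] √ both sides: 1 ≥ 0 gives two branches. So sqrt: x = 1 or -1.

Answer: x ∈ {-1, 1}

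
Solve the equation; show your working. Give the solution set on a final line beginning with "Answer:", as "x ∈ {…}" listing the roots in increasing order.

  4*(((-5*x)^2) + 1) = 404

Step 1. [4*(((-5*x)^2) + 1) = 404] 4 out front; divide by 4 ⇒ div: ((-5*x)^2) + 1 = 101.
Step 2. [((-5*x)^2) + 1 = 101] 1 comes off first (subtract 1). So sub: (-5*x)^2 = 100.
Step 3. [(-5*x)^2 = 100] LHS squared, RHS 100 ≥ 0: apply √ (±), so sqrt: -5*x = 10 or -10.
Step 4. [-5*x = 10 or -10] divide by the outer -5, so div: x = -2 or 2.

Answer: x ∈ {-2, 2}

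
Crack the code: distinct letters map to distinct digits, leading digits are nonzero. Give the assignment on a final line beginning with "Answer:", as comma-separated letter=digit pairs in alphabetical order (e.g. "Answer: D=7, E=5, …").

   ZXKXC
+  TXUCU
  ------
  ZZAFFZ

Step 1. [col 1: C + U ≡ Z (mod 10)] several values work for Z in column 1 (C + U ≡ Z (mod 10), carry-in 0); try Z=1. So Z=1.
Step 2. [col 1: C + U ≡ Z (mod 10)] column 1 (C + U ≡ Z (mod 10), carry-in 0) doesn't pin U yet; pick U=3 and continue, so U=3.
Step 3. [col 1: C + U ≡ Z (mod 10)] column 1: given U=3, Z=1, carry-in 0, and digits 1,3 already taken and all letters distinct, C+U≡Z (mod 10) forces C=8 ⇒ C=8.
Step 4. [col 2: X + C ≡ F (mod 10)] several values work for F in column 2 (X + C ≡ F (mod 10), carry-in 1); try F=6. So F=6.
Step 5. [col 2: X + C ≡ F (mod 10)] column 2 reads X+C+carry(1)=F with C=8, F=6; with digits 1,3,6,8 already taken and all letters distinct, the only value for X is 7 ⇒ X=7.
Step 6. [col 3: K + U ≡ F (mod 10)] column 3: given U=3, F=6, carry-in 1, and digits 1,3,6,7,8 already taken and all letters distinct, K+U≡F (mod 10) forces K=2. So K=2.
Step 7. [col 4: X + X ≡ A (mod 10)] column 4: given X=7, carry-in 0, and digits 1,2,3,6,7,8 already taken and all letters distinct, X+X≡A (mod 10) forces A=4 ⇒ A=4.
Step 8. [col 5: Z + T ≡ Z (mod 10)] column 5 reads Z+T+carry(1)=Z with Z=1; with digits 1,2,3,4,6,7,8 already taken and all letters distinct, the only value for T is 9. So T=9.

Answer: A=4, C=8, F=6, K=2, T=9, U=3, X=7, Z=1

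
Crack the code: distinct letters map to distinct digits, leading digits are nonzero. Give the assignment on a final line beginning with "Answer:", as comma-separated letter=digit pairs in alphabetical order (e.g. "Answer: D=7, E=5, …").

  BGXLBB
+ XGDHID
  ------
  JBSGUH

Step 1. [col 1: B + D ≡ H (mod 10)] several values work for H in column 1 (B + D ≡ H (mod 10), carry-in 0); try H=4. So H=4.
Step 2. [col 1: B + D ≡ H (mod 10)] column 1 (B + D ≡ H (mod 10), carry-in 0) doesn't pin D yet; pick D=9 and continue, so D=9.
Step 3. [col 1: B + D ≡ H (mod 10)] from column 1 (D=9, H=4, carry-in 0, digits 4,9 already taken and all letters distinct): B must equal 5, so B=5.
Step 4. [col 2: B + I ≡ U (mod 10)] several values work for U in column 2 (B + I ≡ U (mod 10), carry-in 1); try U=6. So U=6.
Step 5. [col 2: B + I ≡ U (mod 10)] column 2 reads B+I+carry(1)=U with B=5, U=6; with digits 4,5,6,9 already taken and all letters distinct, the only value for I is 0 ⇒ I=0.
Step 6. [col 3: L + H ≡ G (mod 10)] G=7 is one option consistent with column 3 (L + H ≡ G (mod 10), carry-in 0) — take it. So G=7.
Step 7. [col 3: L + H ≡ G (mod 10)] column 3 reads L+H+carry(0)=G with H=4, G=7; with digits 0,4,5,6,7,9 already taken and all letters distinct, the only value for L is 3 ⇒ L=3.
Step 8. [col 4: X + D ≡ S (mod 10)] in column 4 we have X+D≡S with carry-in 0; given D=9 and digits 0,3,4,5,6,7,9 already taken and all letters distinct, that pins S to 1, so S=1.
Step 9. [col 4: X + D ≡ S (mod 10)] column 4: given D=9, S=1, carry-in 0, and digits 0,1,3,4,5,6,7,9 already taken and all letters distinct, X+D≡S (mod 10) forces X=2. So X=2.
Step 10. [col 6: B + X ≡ J (mod 10)] in column 6 we have B+X≡J with carry-in 1; given B=5, X=2 and digits 0,1,2,3,4,5,6,7,9 already taken and all letters distinct, that pins J to 8 ⇒ J=8.

Answer: B=5, D=9, G=7, H=4, I=0, J=8, L=3, S=1, U=6, X=2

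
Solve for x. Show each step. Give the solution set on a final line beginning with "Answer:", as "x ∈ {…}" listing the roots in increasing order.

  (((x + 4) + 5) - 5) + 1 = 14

Step 1. [(((x + 4) + 5) - 5) + 1 = 14] 1 comes off first (subtract 1), so sub: ((x + 4) + 5) - 5 = 13.
Step 2. [((x + 4) + 5) - 5 = 13] -5 is outermost — add 5 both sides ⇒ sub: (x + 4) + 5 = 18.
Step 3. [(x + 4) + 5 = 18] the outer +5 inverts by subtracting 5. So sub: x + 4 = 13.
Step 4. [x + 4 = 13] +4 is outermost — subtract 4 both sides ⇒ sub: x = 9.

Answer: x ∈ {9}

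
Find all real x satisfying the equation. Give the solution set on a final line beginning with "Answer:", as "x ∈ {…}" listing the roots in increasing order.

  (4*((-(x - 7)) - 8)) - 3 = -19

Step 1. [(4*((-(x - 7)) - 8)) - 3 = -19] add 3: x sits inside (… - 3). So sub: 4*((-(x - 7)) - 8) = -16.
Step 2. [4*((-(x - 7)) - 8) = -16] 4·(inner) — divide through by 4. So div: (-(x - 7)) - 8 = -4.
Step 3. [(-(x - 7)) - 8 = -4] the outer -8 inverts by adding 8 ⇒ sub: -(x - 7) = 4.
Step 4. [-(x - 7) = 4] LHS negated; negate both sides. So neg: x - 7 = -4.
Step 5. [x - 7 = -4] -7 is outermost — add 7 both sides. So sub: x = 3.

Answer: x ∈ {3}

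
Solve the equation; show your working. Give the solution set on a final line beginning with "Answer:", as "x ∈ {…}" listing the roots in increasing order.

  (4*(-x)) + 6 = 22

Step 1. [(4*(-x)) + 6 = 22] subtract 6: x sits inside (… + 6) ⇒ sub: 4*(-x) = 16.
Step 2. [4*(-x) = 16] 4·(inner) — divide through by 4 ⇒ div: -x = 4.
Step 3. [-x = 4] leading − — multiply by −1. So neg: x = -4.

Answer: x ∈ {-4}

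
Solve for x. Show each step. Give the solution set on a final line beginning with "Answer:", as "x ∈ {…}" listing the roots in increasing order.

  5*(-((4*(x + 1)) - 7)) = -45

Step 1. [5*(-((4*(x + 1)) - 7)) = -45] 5·(inner) — divide through by 5, so div: -((4*(x + 1)) - 7) = -9.
Step 2. [-((4*(x + 1)) - 7) = -9] leading − — multiply by −1, so neg: (4*(x + 1)) - 7 = 9.
Step 3. [(4*(x + 1)) - 7 = 9] 7 comes off first (add 7). So sub: 4*(x + 1) = 16.
Step 4. [4*(x + 1) = 16] divide by the outer 4 ⇒ div: x + 1 = 4.
Step 5. [x + 1 = 4] subtract 1: x sits inside (… + 1) ⇒ sub: x = 3.

Answer: x ∈ {3}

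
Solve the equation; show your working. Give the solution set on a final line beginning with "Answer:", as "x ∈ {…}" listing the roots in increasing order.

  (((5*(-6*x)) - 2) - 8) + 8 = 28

Step 1. [(((5*(-6*x)) - 2) - 8) + 8 = 28] subtract 8: x sits inside (… + 8) ⇒ sub: ((5*(-6*x)) - 2) - 8 = 20.
Step 2. [((5*(-6*x)) - 2) - 8 = 20] the outer -8 inverts by adding 8, so sub: (5*(-6*x)) - 2 = 28.
Step 3. [(5*(-6*x)) - 2 = 28] add 2: x sits inside (… - 2), so sub: 5*(-6*x) = 30.
Step 4. [5*(-6*x) = 30] 5 out front; divide by 5. So div: -6*x = 6.
Step 5. [-6*x = 6] leading coefficient -6: divide by -6, so div: x = -1.

Answer: x ∈ {-1}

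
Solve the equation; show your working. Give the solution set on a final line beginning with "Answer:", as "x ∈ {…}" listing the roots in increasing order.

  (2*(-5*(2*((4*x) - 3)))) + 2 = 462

Step 1. [(2*(-5*(2*((4*x) - 3)))) + 2 = 462] +2 is outermost — subtract 2 both sides ⇒ sub: 2*(-5*(2*((4*x) - 3))) = 460.
Step 2. [2*(-5*(2*((4*x) - 3))) = 460] divide by the outer 2 ⇒ div: -5*(2*((4*x) - 3)) = 230.
Step 3. [-5*(2*((4*x) - 3)) = 230] LHS = -5·(…); ÷-5 both sides. So div: 2*((4*x) - 3) = -46.
Step 4. [2*((4*x) - 3) = -46] 2·(inner) — divide through by 2. So div: (4*x) - 3 = -23.
Step 5. [(4*x) - 3 = -23] the outer -3 inverts by adding 3 ⇒ sub: 4*x = -20.
Step 6. [4*x = -20] divide by the outer 4. So div: x = -5.

Answer: x ∈ {-5}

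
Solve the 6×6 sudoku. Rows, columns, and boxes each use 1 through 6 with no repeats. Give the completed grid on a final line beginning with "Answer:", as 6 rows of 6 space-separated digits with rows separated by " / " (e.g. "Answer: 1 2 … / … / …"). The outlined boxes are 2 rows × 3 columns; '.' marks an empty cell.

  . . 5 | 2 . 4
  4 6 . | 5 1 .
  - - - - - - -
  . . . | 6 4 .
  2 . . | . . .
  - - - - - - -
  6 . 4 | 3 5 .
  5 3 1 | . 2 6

Step 1. [r4c5∈{3}] only 3 remains possible at r4c5. So r4c5=3.
Step 2. [r1c1∈{1,3}] in row 1, 3 fits only at r1c1 ⇒ r1c1=3.
Step 3. [r3c1∈{1}] r3c1's peers cover all but 1 ⇒ r3c1=1.
Step 4. [r3c2∈{5}] r3c2's peers cover all but 5 ⇒ r3c2=5.
Step 5. [r5c6∈{1}] only 1 remains possible at r5c6. So r5c6=1.
Step 6. [r4c4∈{1}] nothing but 1 survives at r4c4. So r4c4=1.
Step 7. [r4c2∈{4}] only 4 remains possible at r4c2. So r4c2=4.
Step 8. [r2c6∈{3}] nothing but 3 survives at r2c6 ⇒ r2c6=3.
Step 9. [r3c3∈{3}] r3c3's peers cover all but 3 ⇒ r3c3=3.
Step 10. [r3c6∈{2}] r3c6's peers cover all but 2, so r3c6=2.
Step 11. [r4c6∈{5}] r4c6 is down to just 5. So r4c6=5.
Step 12. [r4c3∈{6}] r4c3's peers cover all but 6, so r4c3=6.
Step 13. [r6c4∈{4}] nothing but 4 survives at r6c4 ⇒ r6c4=4.
Step 14. [r5c2∈{2}] nothing but 2 survives at r5c2. So r5c2=2.
Step 15. [r2c3∈{2}] only 2 remains possible at r2c3. So r2c3=2.
Step 16. [r1c2∈{1}] r1c2 is down to just 1. So r1c2=1.
Step 17. [r1c5∈{6}] nothing but 6 survives at r1c5, so r1c5=6.

Answer: 3 1 5 2 6 4 / 4 6 2 5 1 3 / 1 5 3 6 4 2 / 2 4 6 1 3 5 / 6 2 4 3 5 1 / 5 3 1 4 2 6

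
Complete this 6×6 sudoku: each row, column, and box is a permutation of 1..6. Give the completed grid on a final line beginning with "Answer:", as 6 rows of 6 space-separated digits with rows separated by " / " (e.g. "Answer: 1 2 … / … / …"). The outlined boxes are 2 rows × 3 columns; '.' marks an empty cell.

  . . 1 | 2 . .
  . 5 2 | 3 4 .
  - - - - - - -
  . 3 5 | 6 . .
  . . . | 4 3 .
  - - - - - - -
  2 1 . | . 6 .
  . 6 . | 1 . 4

Step 1. [r4c6∈{1,2,5}] row 4 places 5 nowhere but r4c6. So r4c6=5.
Step 2. [r1c1∈{3,4,6}] in row 1, 3 fits only at r1c1, so r1c1=3.
Step 3. [r3c5∈{1,2}] 1 has one home in col 5: r3c5, so r3c5=1.
Step 4. [r2c1∈{6}] r2c1's peers cover all but 6. So r2c1=6.
Step 5. [r5c3∈{3,4}] in row 5, 4 fits only at r5c3, so r5c3=4.
Step 6. [r6c5∈{2,5}] in row 6, 2 fits only at r6c5 ⇒ r6c5=2.
Step 7. [r3c1∈{4}] nothing but 4 survives at r3c1, so r3c1=4.
Step 8. [r4c1∈{1}] r4c1's peers cover all but 1 ⇒ r4c1=1.
Step 9. [r5c4∈{5}] nothing but 5 survives at r5c4. So r5c4=5.
Step 10. [r5c6∈{3}] only 3 remains possible at r5c6 ⇒ r5c6=3.
Step 11. [r1c6∈{6}] r1c6 is down to just 6, so r1c6=6.
Step 12. [r6c1∈{5}] r6c1's peers cover all but 5, so r6c1=5.
Step 13. [r4c3∈{6}] only 6 remains possible at r4c3. So r4c3=6.
Step 14. [r1c5∈{5}] r1c5 has the single candidate 5 ⇒ r1c5=5.
Step 15. [r2c6∈{1}] nothing but 1 survives at r2c6, so r2c6=1.
Step 16. [r1c2∈{4}] nothing but 4 survives at r1c2, so r1c2=4.
Step 17. [r3c6∈{2}] r3c6 has the single candidate 2. So r3c6=2.
Step 18. [r4c2∈{2}] nothing but 2 survives at r4c2 ⇒ r4c2=2.
Step 19. [r6c3∈{3}] r6c3 has the single candidate 3 ⇒ r6c3=3.

Answer: 3 4 1 2 5 6 / 6 5 2 3 4 1 / 4 3 5 6 1 2 / 1 2 6 4 3 5 / 2 1 4 5 6 3 / 5 6 3 1 2 4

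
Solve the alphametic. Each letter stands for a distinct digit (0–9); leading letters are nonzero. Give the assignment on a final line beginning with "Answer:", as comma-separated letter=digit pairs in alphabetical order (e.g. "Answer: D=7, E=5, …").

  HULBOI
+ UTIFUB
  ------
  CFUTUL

Step 1. [col 1: I + B ≡ L (mod 10)] column 1 (I + B ≡ L (mod 10), carry-in 0) doesn't pin B yet; pick B=4 and continue. So B=4.
Step 2. [col 1: I + B ≡ L (mod 10)] column 1 (I + B ≡ L (mod 10), carry-in 0) doesn't pin I yet; pick I=1 and continue ⇒ I=1.
Step 3. [col 1: I + B ≡ L (mod 10)] column 1: given I=1, B=4, carry-in 0, and digits 1,4 already taken and all letters distinct, I+B≡L (mod 10) forces L=5. So L=5.
Step 4. [col 2: O + U ≡ U (mod 10)] from column 2 (nothing yet, carry-in 0, digits 1,4,5 already taken and all letters distinct): O must equal 0. So O=0.
Step 5. [col 2: O + U ≡ U (mod 10)] column 2 (O + U ≡ U (mod 10), carry-in 0) doesn't pin U yet; pick U=6 and continue, so U=6.
Step 6. [col 3: B + F ≡ T (mod 10)] several values work for F in column 3 (B + F ≡ T (mod 10), carry-in 0); try F=3 ⇒ F=3.
Step 7. [col 3: B + F ≡ T (mod 10)] column 3 reads B+F+carry(0)=T with B=4, F=3; with digits 0,1,3,4,5,6 already taken and all letters distinct, the only value for T is 7. So T=7.
Step 8. [col 6: H + U ≡ C (mod 10)] column 6: given U=6, carry-in 1, and digits 0,1,3,4,5,6,7 already taken and all letters distinct, H+U≡C (mod 10) forces C=9 ⇒ C=9.
Step 9. [col 6: H + U ≡ C (mod 10)] from column 6 (U=6, C=9, carry-in 1, digits 0,1,3,4,5,6,7,9 already taken and all letters distinct): H must equal 2. So H=2.

Answer: B=4, C=9, F=3, H=2, I=1, L=5, O=0, T=7, U=6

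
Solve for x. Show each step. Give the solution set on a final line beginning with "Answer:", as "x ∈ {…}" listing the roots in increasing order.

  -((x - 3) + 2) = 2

Step 1. [-((x - 3) + 2) = 2] LHS negated; negate both sides ⇒ neg: (x - 3) + 2 = -2.
Step 2. [(x - 3) + 2 = -2] subtract 2: x sits inside (… + 2) ⇒ sub: x - 3 = -4.
Step 3. [x - 3 = -4] peel the -3: add 3 from each side ⇒ sub: x = -1.

Answer: x ∈ {-1}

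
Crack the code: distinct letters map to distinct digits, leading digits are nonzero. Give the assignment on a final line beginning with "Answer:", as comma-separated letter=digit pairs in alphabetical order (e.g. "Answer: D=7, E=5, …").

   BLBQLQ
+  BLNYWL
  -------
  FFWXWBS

Step 1. [col 1: Q + L ≡ S (mod 10)] several values work for S in column 1 (Q + L ≡ S (mod 10), carry-in 0); try S=0, so S=0.
Step 2. [F] F is the leading digit of a 7-digit sum of two 6-digit numbers; the final carry is exactly 1. So F=1.
Step 3. [col 1: Q + L ≡ S (mod 10)] several values work for L in column 1 (Q + L ≡ S (mod 10), carry-in 0); try L=8. So L=8.
Step 4. [col 1: Q + L ≡ S (mod 10)] column 1: given L=8, S=0, carry-in 0, and digits 0,1,8 already taken and all letters distinct, Q+L≡S (mod 10) forces Q=2. So Q=2.
Step 5. [col 2: L + W ≡ B (mod 10)] no forcing yet in column 2 (carry-in 1); W=6 is free and consistent — try it, so W=6.
Step 6. [col 2: L + W ≡ B (mod 10)] column 2: given L=8, W=6, carry-in 1, and digits 0,1,2,6,8 already taken and all letters distinct, L+W≡B (mod 10) forces B=5, so B=5.
Step 7. [col 3: Q + Y ≡ W (mod 10)] in column 3 we have Q+Y≡W with carry-in 1; given Q=2, W=6 and digits 0,1,2,5,6,8 already taken and all letters distinct, that pins Y to 3, so Y=3.
Step 8. [col 4: B + N ≡ X (mod 10)] several values work for X in column 4 (B + N ≡ X (mod 10), carry-in 0); try X=9. So X=9.
Step 9. [col 4: B + N ≡ X (mod 10)] in column 4 we have B+N≡X with carry-in 0; given B=5, X=9 and digits 0,1,2,3,5,6,8,9 already taken and all letters distinct, that pins N to 4, so N=4.

Answer: B=5, F=1, L=8, N=4, Q=2, S=0, W=6, X=9, Y=3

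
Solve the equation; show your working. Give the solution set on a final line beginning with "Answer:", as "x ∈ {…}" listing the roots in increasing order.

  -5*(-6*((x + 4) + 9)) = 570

Step 1. [-5*(-6*((x + 4) + 9)) = 570] leading coefficient -5: divide by -5. So div: -6*((x + 4) + 9) = -114.
Step 2. [-6*((x + 4) + 9) = -114] LHS = -6·(…); ÷-6 both sides ⇒ div: (x + 4) + 9 = 19.
Step 3. [(x + 4) + 9 = 19] peel the +9: subtract 9 from each side ⇒ sub: x + 4 = 10.
Step 4. [x + 4 = 10] 4 comes off first (subtract 4). So sub: x = 6.

Answer: x ∈ {6}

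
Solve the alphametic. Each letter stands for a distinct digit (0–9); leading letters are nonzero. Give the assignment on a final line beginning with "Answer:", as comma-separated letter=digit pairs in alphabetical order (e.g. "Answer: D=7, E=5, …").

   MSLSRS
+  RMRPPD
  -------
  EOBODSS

Step 1. [col 1: S + D ≡ S (mod 10)] column 1 reads S+D+carry(0)=S with nothing yet; with all letters distinct, none taken yet, the only value for D is 0. So D=0.
Step 2. [E] adding two 6-digit numbers gives at most 6+1 digits, and here it does — E is that final carry and must be 1, so E=1.
Step 3. [col 1: S + D ≡ S (mod 10)] several values work for S in column 1 (S + D ≡ S (mod 10), carry-in 0); try S=3. So S=3.
Step 4. [col 2: R + P ≡ S (mod 10)] several values work for R in column 2 (R + P ≡ S (mod 10), carry-in 0); try R=7, so R=7.
Step 5. [col 2: R + P ≡ S (mod 10)] column 2 reads R+P+carry(0)=S with R=7, S=3; with digits 0,1,3,7 already taken and all letters distinct, the only value for P is 6, so P=6.
Step 6. [col 4: L + R ≡ O (mod 10)] column 4: given R=7, carry-in 1, and digits 0,1,3,6,7 already taken and all letters distinct, L+R≡O (mod 10) forces O=2, so O=2.
Step 7. [col 4: L + R ≡ O (mod 10)] in column 4 we have L+R≡O with carry-in 1; given R=7, O=2 and digits 0,1,2,3,6,7 already taken and all letters distinct, that pins L to 4 ⇒ L=4.
Step 8. [col 5: S + M ≡ B (mod 10)] column 5: given S=3, carry-in 1, and digits 0,1,2,3,4,6,7 already taken and all letters distinct, S+M≡B (mod 10) forces M=5 ⇒ M=5.
Step 9. [col 5: S + M ≡ B (mod 10)] column 5: given S=3, M=5, carry-in 1, and digits 0,1,2,3,4,5,6,7 already taken and all letters distinct, S+M≡B (mod 10) forces B=9. So B=9.

Answer: B=9, D=0, E=1, L=4, M=5, O=2, P=6, R=7, S=3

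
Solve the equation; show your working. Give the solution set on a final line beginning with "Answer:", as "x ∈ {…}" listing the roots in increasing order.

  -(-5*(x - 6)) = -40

Step 1. [-(-5*(x - 6)) = -40] LHS negated; negate both sides ⇒ neg: -5*(x - 6) = 40.
Step 2. [-5*(x - 6) = 40] leading coefficient -5: divide by -5 ⇒ div: x - 6 = -8.
Step 3. [x - 6 = -8] peel the -6: add 6 from each side ⇒ sub: x = -2.

Answer: x ∈ {-2}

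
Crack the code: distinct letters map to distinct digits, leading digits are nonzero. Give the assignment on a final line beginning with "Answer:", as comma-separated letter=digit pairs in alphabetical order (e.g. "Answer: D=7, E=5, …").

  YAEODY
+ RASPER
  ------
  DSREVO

Step 1. [col 1: Y + R ≡ O (mod 10)] Y=1 is one option consistent with column 1 (Y + R ≡ O (mod 10), carry-in 0) — take it, so Y=1.
Step 2. [col 1: Y + R ≡ O (mod 10)] column 1 (Y + R ≡ O (mod 10), carry-in 0) doesn't pin O yet; pick O=8 and continue. So O=8.
Step 3. [col 1: Y + R ≡ O (mod 10)] from column 1 (Y=1, O=8, carry-in 0, digits 1,8 already taken and all letters distinct): R must equal 7. So R=7.
Step 4. [col 2: D + E ≡ V (mod 10)] column 2 (D + E ≡ V (mod 10), carry-in 0) doesn't pin V yet; pick V=3 and continue. So V=3.
Step 5. [col 2: D + E ≡ V (mod 10)] several values work for D in column 2 (D + E ≡ V (mod 10), carry-in 0); try D=9. So D=9.
Step 6. [col 2: D + E ≡ V (mod 10)] column 2 reads D+E+carry(0)=V with D=9, V=3; with digits 1,3,7,8,9 already taken and all letters distinct, the only value for E is 4, so E=4.
Step 7. [col 3: O + P ≡ E (mod 10)] column 3: given O=8, E=4, carry-in 1, and digits 1,3,4,7,8,9 already taken and all letters distinct, O+P≡E (mod 10) forces P=5. So P=5.
Step 8. [col 4: E + S ≡ R (mod 10)] from column 4 (E=4, R=7, carry-in 1, digits 1,3,4,5,7,8,9 already taken and all letters distinct): S must equal 2 ⇒ S=2.
Step 9. [col 5: A + A ≡ S (mod 10)] column 5 reads A+A+carry(0)=S with S=2; with digits 1,2,3,4,5,7,8,9 already taken and all letters distinct, the only value for A is 6, so A=6.

Answer: A=6, D=9, E=4, O=8, P=5, R=7, S=2, V=3, Y=1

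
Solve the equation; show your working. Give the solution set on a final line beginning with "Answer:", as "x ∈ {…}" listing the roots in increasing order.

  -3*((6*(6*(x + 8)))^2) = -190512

Step 1. [-3*((6*(6*(x + 8)))^2) = -190512] leading coefficient -3: divide by -3 ⇒ div: (6*(6*(x + 8)))^2 = 63504.
Step 2. [(6*(6*(x + 8)))^2 = 63504] √ both sides: 63504 ≥ 0 gives two branches ⇒ sqrt: 6*(6*(x + 8)) = 252 or -252.
Step 3. [6*(6*(x + 8)) = 252 or -252] divide by the outer 6 ⇒ div: 6*(x + 8) = 42 or -42.
Step 4. [6*(x + 8) = 42 or -42] LHS = 6·(…); ÷6 both sides ⇒ div: x + 8 = 7 or -7.
Step 5. [x + 8 = 7 or -7] peel the +8: subtract 8 from each side. So sub: x = -1 or -15.

Answer: x ∈ {-15, -1}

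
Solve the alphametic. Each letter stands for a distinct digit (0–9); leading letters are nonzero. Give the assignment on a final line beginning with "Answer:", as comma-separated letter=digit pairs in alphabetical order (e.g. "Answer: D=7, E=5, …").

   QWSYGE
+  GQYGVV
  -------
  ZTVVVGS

Step 1. [col 1: E + V ≡ S (mod 10)] S=7 is one option consistent with column 1 (E + V ≡ S (mod 10), carry-in 0) — take it ⇒ S=7.
Step 2. [Z] the sum has 7 digits but both addends have 6; that extra leading digit Z is the final carry, namely 1, so Z=1.
Step 3. [col 1: E + V ≡ S (mod 10)] V=9 is one option consistent with column 1 (E + V ≡ S (mod 10), carry-in 0) — take it, so V=9.
Step 4. [col 1: E + V ≡ S (mod 10)] from column 1 (V=9, S=7, carry-in 0, digits 1,7,9 already taken and all letters distinct): E must equal 8, so E=8.
Step 5. [col 2: G + V ≡ G (mod 10)] several values work for G in column 2 (G + V ≡ G (mod 10), carry-in 1); try G=6 ⇒ G=6.
Step 6. [col 3: Y + G ≡ V (mod 10)] column 3 reads Y+G+carry(1)=V with G=6, V=9; with digits 1,6,7,8,9 already taken and all letters distinct, the only value for Y is 2, so Y=2.
Step 7. [col 5: W + Q ≡ V (mod 10)] W=5 is one option consistent with column 5 (W + Q ≡ V (mod 10), carry-in 0) — take it, so W=5.
Step 8. [col 5: W + Q ≡ V (mod 10)] in column 5 we have W+Q≡V with carry-in 0; given W=5, V=9 and digits 1,2,5,6,7,8,9 already taken and all letters distinct, that pins Q to 4 ⇒ Q=4.
Step 9. [col 6: Q + G ≡ T (mod 10)] in column 6 we have Q+G≡T with carry-in 0; given Q=4, G=6 and digits 1,2,4,5,6,7,8,9 already taken and all letters distinct, that pins T to 0 ⇒ T=0.

Answer: E=8, G=6, Q=4, S=7, T=0, V=9, W=5, Y=2, Z=1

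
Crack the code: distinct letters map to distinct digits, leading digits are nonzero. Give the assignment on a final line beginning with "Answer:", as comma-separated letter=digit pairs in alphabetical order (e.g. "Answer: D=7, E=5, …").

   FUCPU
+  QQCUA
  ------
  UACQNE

Step 1. [col 1: U + A ≡ E (mod 10)] U=1 is one option consistent with column 1 (U + A ≡ E (mod 10), carry-in 0) — take it ⇒ U=1.
Step 2. [col 1: U + A ≡ E (mod 10)] no forcing yet in column 1 (carry-in 0); E=4 is free and consistent — try it, so E=4.
Step 3. [col 1: U + A ≡ E (mod 10)] in column 1 we have U+A≡E with carry-in 0; given U=1, E=4 and digits 1,4 already taken and all letters distinct, that pins A to 3 ⇒ A=3.
Step 4. [col 2: P + U ≡ N (mod 10)] several values work for N in column 2 (P + U ≡ N (mod 10), carry-in 0); try N=0. So N=0.
Step 5. [col 2: P + U ≡ N (mod 10)] column 2: given U=1, N=0, carry-in 0, and digits 0,1,3,4 already taken and all letters distinct, P+U≡N (mod 10) forces P=9. So P=9.
Step 6. [col 3: C + C ≡ Q (mod 10)] no forcing yet in column 3 (carry-in 1); Q=5 is free and consistent — try it, so Q=5.
Step 7. [col 3: C + C ≡ Q (mod 10)] C=7 is one option consistent with column 3 (C + C ≡ Q (mod 10), carry-in 1) — take it, so C=7.
Step 8. [col 5: F + Q ≡ A (mod 10)] column 5: given Q=5, A=3, carry-in 0, and digits 0,1,3,4,5,7,9 already taken and all letters distinct, F+Q≡A (mod 10) forces F=8 ⇒ F=8.

Answer: A=3, C=7, E=4, F=8, N=0, P=9, Q=5, U=1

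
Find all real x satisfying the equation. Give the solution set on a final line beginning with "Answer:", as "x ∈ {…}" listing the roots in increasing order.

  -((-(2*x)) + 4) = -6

Step 1. [-((-(2*x)) + 4) = -6] leading − — multiply by −1. So neg: (-(2*x)) + 4 = 6.
Step 2. [(-(2*x)) + 4 = 6] +4 is outermost — subtract 4 both sides, so sub: -(2*x) = 2.
Step 3. [-(2*x) = 2] leading − — multiply by −1 ⇒ neg: 2*x = -2.
Step 4. [2*x = -2] LHS = 2·(…); ÷2 both sides ⇒ div: x = -1.

Answer: x ∈ {-1}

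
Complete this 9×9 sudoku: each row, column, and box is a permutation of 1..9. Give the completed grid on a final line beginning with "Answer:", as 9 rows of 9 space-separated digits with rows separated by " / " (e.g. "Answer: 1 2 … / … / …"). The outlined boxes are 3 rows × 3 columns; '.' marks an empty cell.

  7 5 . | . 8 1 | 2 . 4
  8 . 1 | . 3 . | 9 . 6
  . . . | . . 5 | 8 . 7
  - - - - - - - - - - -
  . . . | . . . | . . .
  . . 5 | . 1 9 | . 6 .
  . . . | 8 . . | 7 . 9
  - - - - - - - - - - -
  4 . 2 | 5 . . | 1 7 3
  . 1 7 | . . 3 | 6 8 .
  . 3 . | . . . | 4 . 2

Step 1. [r4c9∈{1,5,8}] r4c9 is the only open cell in col 9 admitting 1, so r4c9=1.
Step 2. [r5c7∈{3}] nothing but 3 survives at r5c7. So r5c7=3.
Step 3. [r5c1∈{2}] r5c1 has the single candidate 2 ⇒ r5c1=2.
Step 4. [r4c4∈{2,3,4,6,7}] across col 4, 3 lands solely at r4c4, so r4c4=3.
Step 5. [r9c8∈{5,9}] r9c8 is the only open cell in col 8 admitting 9, so r9c8=9.
Step 6. [r4c7∈{5}] r4c7 is down to just 5, so r4c7=5.
Step 7. [r6c5∈{2,4,5,6}] r6c5 is the only open cell in row 6 admitting 5 ⇒ r6c5=5.
Step 8. [r1c8∈{3}] r1c8 has the single candidate 3, so r1c8=3.
Step 9. [r9c1∈{5,6}] 5 has one home in row 9: r9c1, so r9c1=5.
Step 10. [r8c1∈{9}] r8c1 is down to just 9, so r8c1=9.
Step 11. [r4c1∈{6}] only 6 remains possible at r4c1 ⇒ r4c1=6.
Step 12. [r6c2∈{4}] only 4 remains possible at r6c2 ⇒ r6c2=4.
Step 13. [r5c4∈{4,7}] across row 5, 4 lands solely at r5c4 ⇒ r5c4=4.
Step 14. [r3c3∈{3,4,6,9}] col 3 places 4 nowhere but r3c3, so r3c3=4.
Step 15. [r2c2∈{2}] r2c2 is down to just 2 ⇒ r2c2=2.
Step 16. [r6c6∈{2,6}] r6c6 is the only open cell in row 6 admitting 6, so r6c6=6.
Step 17. [r4c6∈{2,7}] in col 6, 2 fits only at r4c6 ⇒ r4c6=2.
Step 18. [r8c4∈{2}] only 2 remains possible at r8c4, so r8c4=2.
Step 19. [r3c5∈{2,6,9}] r3c5 is the only open cell in row 3 admitting 2 ⇒ r3c5=2.
Step 20. [r4c5∈{7}] r4c5 is down to just 7. So r4c5=7.
Step 21. [r9c5∈{6}] r9c5's peers cover all but 6. So r9c5=6.
Step 22. [r9c3∈{8}] r9c3 is down to just 8, so r9c3=8.
Step 23. [r1c3∈{6,9}] in col 3, 6 fits only at r1c3 ⇒ r1c3=6.
Step 24. [r4c2∈{8,9}] in row 4, 8 fits only at r4c2 ⇒ r4c2=8.
Step 25. [r9c6∈{7}] only 7 remains possible at r9c6, so r9c6=7.
Step 26. [r6c1∈{1,3}] r6c1 is the only open cell in row 6 admitting 1 ⇒ r6c1=1.
Step 27. [r3c2∈{9}] nothing but 9 survives at r3c2, so r3c2=9.
Step 28. [r2c6∈{4}] r2c6 is down to just 4 ⇒ r2c6=4.
Step 29. [r5c9∈{8}] only 8 remains possible at r5c9, so r5c9=8.
Step 30. [r5c2∈{7}] nothing but 7 survives at r5c2. So r5c2=7.
Step 31. [r2c8∈{5}] nothing but 5 survives at r2c8 ⇒ r2c8=5.
Step 32. [r4c8∈{4}] r4c8 is down to just 4 ⇒ r4c8=4.
Step 33. [r9c4∈{1}] r9c4 is down to just 1 ⇒ r9c4=1.
Step 34. [r7c5∈{9}] only 9 remains possible at r7c5 ⇒ r7c5=9.
Step 35. [r6c8∈{2}] only 2 remains possible at r6c8. So r6c8=2.
Step 36. [r3c4∈{6}] nothing but 6 survives at r3c4. So r3c4=6.
Step 37. [r1c4∈{9}] only 9 remains possible at r1c4 ⇒ r1c4=9.
Step 38. [r3c1∈{3}] nothing but 3 survives at r3c1 ⇒ r3c1=3.
Step 39. [r3c8∈{1}] r3c8 has the single candidate 1, so r3c8=1.
Step 40. [r6c3∈{3}] r6c3 has the single candidate 3 ⇒ r6c3=3.
Step 41. [r8c5∈{4}] r8c5's peers cover all but 4 ⇒ r8c5=4.
Step 42. [r4c3∈{9}] nothing but 9 survives at r4c3, so r4c3=9.
Step 43. [r8c9∈{5}] r8c9 has the single candidate 5, so r8c9=5.
Step 44. [r7c2∈{6}] r7c2 is down to just 6. So r7c2=6.
Step 45. [r2c4∈{7}] only 7 remains possible at r2c4. So r2c4=7.
Step 46. [r7c6∈{8}] nothing but 8 survives at r7c6. So r7c6=8.

Answer: 7 5 6 9 8 1 2 3 4 / 8 2 1 7 3 4 9 5 6 / 3 9 4 6 2 5 8 1 7 / 6 8 9 3 7 2 5 4 1 / 2 7 5 4 1 9 3 6 8 / 1 4 3 8 5 6 7 2 9 / 4 6 2 5 9 8 1 7 3 / 9 1 7 2 4 3 6 8 5 / 5 3 8 1 6 7 4 9 2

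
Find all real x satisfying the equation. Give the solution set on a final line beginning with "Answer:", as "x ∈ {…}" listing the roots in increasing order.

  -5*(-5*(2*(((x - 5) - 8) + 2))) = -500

Step 1. [-5*(-5*(2*(((x - 5) - 8) + 2))) = -500] -5·(inner) — divide through by -5. So div: -5*(2*(((x - 5) - 8) + 2)) = 100.
Step 2. [-5*(2*(((x - 5) - 8) + 2)) = 100] divide by the outer -5, so div: 2*(((x - 5) - 8) + 2) = -20.
Step 3. [2*(((x - 5) - 8) + 2) = -20] leading coefficient 2: divide by 2. So div: ((x - 5) - 8) + 2 = -10.
Step 4. [((x - 5) - 8) + 2 = -10] the outer +2 inverts by subtracting 2, so sub: (x - 5) - 8 = -12.
Step 5. [(x - 5) - 8 = -12] peel the -8: add 8 from each side ⇒ sub: x - 5 = -4.
Step 6. [x - 5 = -4] peel the -5: add 5 from each side. So sub: x = 1.

Answer: x ∈ {1}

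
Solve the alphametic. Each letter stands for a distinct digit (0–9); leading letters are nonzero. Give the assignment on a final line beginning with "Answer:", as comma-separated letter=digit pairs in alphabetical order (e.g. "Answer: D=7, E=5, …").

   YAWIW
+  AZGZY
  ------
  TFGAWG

Step 1. [col 1: W + Y ≡ G (mod 10)] several values work for W in column 1 (W + Y ≡ G (mod 10), carry-in 0); try W=9 ⇒ W=9.
Step 2. [T] adding two 5-digit numbers gives at most 5+1 digits, and here it does — T is that final carry and must be 1 ⇒ T=1.
Step 3. [col 1: W + Y ≡ G (mod 10)] several values work for G in column 1 (W + Y ≡ G (mod 10), carry-in 0); try G=6 ⇒ G=6.
Step 4. [col 1: W + Y ≡ G (mod 10)] in column 1 we have W+Y≡G with carry-in 0; given W=9, G=6 and digits 1,6,9 already taken and all letters distinct, that pins Y to 7, so Y=7.
Step 5. [col 2: I + Z ≡ W (mod 10)] several values work for Z in column 2 (I + Z ≡ W (mod 10), carry-in 1); try Z=0, so Z=0.
Step 6. [col 2: I + Z ≡ W (mod 10)] from column 2 (Z=0, W=9, carry-in 1, digits 0,1,6,7,9 already taken and all letters distinct): I must equal 8. So I=8.
Step 7. [col 3: W + G ≡ A (mod 10)] from column 3 (W=9, G=6, carry-in 0, digits 0,1,6,7,8,9 already taken and all letters distinct): A must equal 5 ⇒ A=5.
Step 8. [col 5: Y + A ≡ F (mod 10)] from column 5 (Y=7, A=5, carry-in 0, digits 0,1,5,6,7,8,9 already taken and all letters distinct): F must equal 2 ⇒ F=2.

Answer: A=5, F=2, G=6, I=8, T=1, W=9, Y=7, Z=0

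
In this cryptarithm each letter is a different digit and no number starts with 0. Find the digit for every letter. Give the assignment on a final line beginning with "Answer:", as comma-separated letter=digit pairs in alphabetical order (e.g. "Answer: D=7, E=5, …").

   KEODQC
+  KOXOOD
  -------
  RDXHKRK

Step 1. [col 1: C + D ≡ K (mod 10)] several values work for K in column 1 (C + D ≡ K (mod 10), carry-in 0); try K=7. So K=7.
Step 2. [R] adding two 6-digit numbers gives at most 6+1 digits, and here it does — R is that final carry and must be 1 ⇒ R=1.
Step 3. [col 1: C + D ≡ K (mod 10)] column 1 (C + D ≡ K (mod 10), carry-in 0) doesn't pin C yet; pick C=3 and continue ⇒ C=3.
Step 4. [col 1: C + D ≡ K (mod 10)] in column 1 we have C+D≡K with carry-in 0; given C=3, K=7 and digits 1,3,7 already taken and all letters distinct, that pins D to 4, so D=4.
Step 5. [col 2: Q + O ≡ R (mod 10)] column 2 (Q + O ≡ R (mod 10), carry-in 0) doesn't pin Q yet; pick Q=9 and continue ⇒ Q=9.
Step 6. [col 2: Q + O ≡ R (mod 10)] in column 2 we have Q+O≡R with carry-in 0; given Q=9, R=1 and digits 1,3,4,7,9 already taken and all letters distinct, that pins O to 2 ⇒ O=2.
Step 7. [col 4: O + X ≡ H (mod 10)] several values work for X in column 4 (O + X ≡ H (mod 10), carry-in 0); try X=8, so X=8.
Step 8. [col 4: O + X ≡ H (mod 10)] column 4: given O=2, X=8, carry-in 0, and digits 1,2,3,4,7,8,9 already taken and all letters distinct, O+X≡H (mod 10) forces H=0. So H=0.
Step 9. [col 5: E + O ≡ X (mod 10)] column 5 reads E+O+carry(1)=X with O=2, X=8; with digits 0,1,2,3,4,7,8,9 already taken and all letters distinct, the only value for E is 5. So E=5.

Answer: C=3, D=4, E=5, H=0, K=7, O=2, Q=9, R=1, X=8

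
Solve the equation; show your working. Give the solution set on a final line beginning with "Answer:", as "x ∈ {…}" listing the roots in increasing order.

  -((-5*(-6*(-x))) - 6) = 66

Step 1. [-((-5*(-6*(-x))) - 6) = 66] flip signs both sides, so neg: (-5*(-6*(-x))) - 6 = -66.
Step 2. [(-5*(-6*(-x))) - 6 = -66] -6 is outermost — add 6 both sides, so sub: -5*(-6*(-x)) = -60.
Step 3. [-5*(-6*(-x)) = -60] LHS = -5·(…); ÷-5 both sides, so div: -6*(-x) = 12.
Step 4. [-6*(-x) = 12] leading coefficient -6: divide by -6. So div: -x = -2.
Step 5. [-x = -2] flip signs both sides, so neg: x = 2.

Answer: x ∈ {2}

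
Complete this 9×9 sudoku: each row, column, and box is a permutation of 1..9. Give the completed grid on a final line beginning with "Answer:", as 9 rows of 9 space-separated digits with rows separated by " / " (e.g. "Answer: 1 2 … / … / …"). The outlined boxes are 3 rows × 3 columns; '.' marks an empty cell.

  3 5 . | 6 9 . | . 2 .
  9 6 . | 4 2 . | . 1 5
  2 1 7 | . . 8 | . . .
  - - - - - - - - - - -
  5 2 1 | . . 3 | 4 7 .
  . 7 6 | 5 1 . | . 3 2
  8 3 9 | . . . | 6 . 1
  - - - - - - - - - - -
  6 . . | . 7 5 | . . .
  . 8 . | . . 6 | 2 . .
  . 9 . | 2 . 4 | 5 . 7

Step 1. [r8c5∈{3}] only 3 remains possible at r8c5 ⇒ r8c5=3.
Step 2. [r7c2∈{4}] only 4 remains possible at r7c2. So r7c2=4.
Step 3. [r2c7∈{3,7,8}] row 2 places 3 nowhere but r2c7 ⇒ r2c7=3.
Step 4. [r5c7∈{8,9}] across row 5, 8 lands solely at r5c7. So r5c7=8.
Step 5. [r4c9∈{9}] nothing but 9 survives at r4c9, so r4c9=9.
Step 6. [r9c5∈{8}] nothing but 8 survives at r9c5, so r9c5=8.
Step 7. [r1c9∈{4,8}] across box 3, 8 lands solely at r1c9. So r1c9=8.
Step 8. [r2c6∈{7}] r2c6 has the single candidate 7. So r2c6=7.
Step 9. [r3c9∈{4,6}] r3c9 is the only open cell in col 9 admitting 6 ⇒ r3c9=6.
Step 10. [r7c7∈{1,9}] r7c7 is the only open cell in col 7 admitting 1. So r7c7=1.
Step 11. [r3c8∈{4,9}] 4 has one home in row 3: r3c8, so r3c8=4.
Step 12. [r8c4∈{1,9}] in col 4, 1 fits only at r8c4 ⇒ r8c4=1.
Step 13. [r7c4∈{9}] r7c4's peers cover all but 9, so r7c4=9.
Step 14. [r9c3∈{3}] r9c3 is down to just 3. So r9c3=3.
Step 15. [r7c9∈{3}] r7c9's peers cover all but 3 ⇒ r7c9=3.
Step 16. [r1c3∈{4}] r1c3 has the single candidate 4 ⇒ r1c3=4.
Step 17. [r9c1∈{1}] r9c1 has the single candidate 1. So r9c1=1.
Step 18. [r8c3∈{5}] r8c3's peers cover all but 5, so r8c3=5.
Step 19. [r4c4∈{8}] r4c4 is down to just 8. So r4c4=8.
Step 20. [r3c4∈{3}] r3c4 is down to just 3, so r3c4=3.
Step 21. [r3c5∈{5}] r3c5 is down to just 5 ⇒ r3c5=5.
Step 22. [r8c1∈{7}] r8c1 is down to just 7. So r8c1=7.
Step 23. [r7c8∈{8}] nothing but 8 survives at r7c8 ⇒ r7c8=8.
Step 24. [r1c7∈{7}] r1c7's peers cover all but 7 ⇒ r1c7=7.
Step 25. [r2c3∈{8}] r2c3's peers cover all but 8. So r2c3=8.
Step 26. [r6c8∈{5}] nothing but 5 survives at r6c8 ⇒ r6c8=5.
Step 27. [r3c7∈{9}] r3c7's peers cover all but 9 ⇒ r3c7=9.
Step 28. [r4c5∈{6}] r4c5 is down to just 6 ⇒ r4c5=6.
Step 29. [r6c5∈{4}] r6c5 has the single candidate 4 ⇒ r6c5=4.
Step 30. [r9c8∈{6}] nothing but 6 survives at r9c8. So r9c8=6.
Step 31. [r8c8∈{9}] r8c8's peers cover all but 9, so r8c8=9.
Step 32. [r1c6∈{1}] r1c6 has the single candidate 1, so r1c6=1.
Step 33. [r5c1∈{4}] r5c1 has the single candidate 4 ⇒ r5c1=4.
Step 34. [r6c4∈{7}] only 7 remains possible at r6c4 ⇒ r6c4=7.
Step 35. [r7c3∈{2}] r7c3's peers cover all but 2 ⇒ r7c3=2.
Step 36. [r8c9∈{4}] r8c9 is down to just 4, so r8c9=4.
Step 37. [r5c6∈{9}] r5c6 is down to just 9. So r5c6=9.
Step 38. [r6c6∈{2}] r6c6 has the single candidate 2 ⇒ r6c6=2.

Answer: 3 5 4 6 9 1 7 2 8 / 9 6 8 4 2 7 3 1 5 / 2 1 7 3 5 8 9 4 6 / 5 2 1 8 6 3 4 7 9 / 4 7 6 5 1 9 8 3 2 / 8 3 9 7 4 2 6 5 1 / 6 4 2 9 7 5 1 8 3 / 7 8 5 1 3 6 2 9 4 / 1 9 3 2 8 4 5 6 7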